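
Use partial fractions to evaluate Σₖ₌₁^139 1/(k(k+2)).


1/(k(k+2)) = (1/2)·(1/k - 1/(k+2)) (partial fractions)
Telescoping: Σ = (1/2)·(1 + 1/2 - 1/140 - 1/141) = 29329/39480

Sum = 29329/39480


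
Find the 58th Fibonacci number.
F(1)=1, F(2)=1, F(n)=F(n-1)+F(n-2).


Fibonacci sequence: 1, 1, 2, 3, 5, 8, 13, 21, 34, 55, 89, ...
F(58) = 591286729879

F(58) = 591286729879


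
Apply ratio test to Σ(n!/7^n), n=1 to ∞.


aₙ = n!/7^n
a_{n+1}/aₙ = (n+1)!/7^(n+1) × 7^n/n!
= (n+1)/7
L = lim(n→∞) (n+1)/7 = ∞
L > 1 → series DIVERGES

Diverges (ratio test: L = ∞ > 1)


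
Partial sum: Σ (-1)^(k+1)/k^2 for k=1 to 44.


S = 1 - 1/4 + 1/9 - 1/16 + 1/25 - 1/36 + 1/49 - 1/64 ± ...
= 0.8222
(Full series converges to +π²/12 ≈ +0.8225)

S_44 = 0.8222


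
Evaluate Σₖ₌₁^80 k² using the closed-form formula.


n = 80
n(n+1)(2n+1)/6 = 80×81×161/6
= 1043280/6 = 173880

Σk² = 173880


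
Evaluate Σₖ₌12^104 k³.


Σₖ₌12^104 k³ = [104·105/2]² − [11·12/2]²
= 29811600 − 4356 = 29807244

Σk³ = 29807244


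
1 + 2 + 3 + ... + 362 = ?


n(n+1)/2 = 362×363/2 = 131406/2 = 65703

Σk = 65703


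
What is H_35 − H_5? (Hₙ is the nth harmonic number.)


Σₖ₌6^35 1/k = 1/6 + 1/7 + 1/8 + ... + 1/35
= 24462593109589/13127595717600
≈ 1.8634

Sum = 24462593109589/13127595717600 ≈ 1.8634


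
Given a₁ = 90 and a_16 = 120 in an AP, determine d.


d = (aₙ - a₁)/(n-1)
= (120 - 90)/(16-1)
= 30/15 = 2

d = 2


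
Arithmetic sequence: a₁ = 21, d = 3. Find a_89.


aₙ = a₁ + (n-1)d
= 21 + (89-1)×3
= 21 + 264
= 285

a_89 = 285


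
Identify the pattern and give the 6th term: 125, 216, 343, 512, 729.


Pattern: perfect cubes: n³
Terms: 125, 216, 343, 512, 729
Next term = 1000

Next term = 1000


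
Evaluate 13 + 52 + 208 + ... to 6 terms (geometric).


Sₙ = 13×(4^6 - 1)/(4 - 1)
= 13×(4096 - 1)/3
= 13×4095/3
= 17745

S_6 = 17745


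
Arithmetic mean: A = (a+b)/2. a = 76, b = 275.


AM = (76 + 275)/2 = 351/2 = 175.5

AM = 175.5


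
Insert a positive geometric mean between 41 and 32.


GM = √(41×32) = √1312 = 36.2215

GM = 36.2215


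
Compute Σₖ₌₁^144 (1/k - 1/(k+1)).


Telescoping: adjacent terms cancel.
= 1/1 - 1/145
= 1 - 1/145 = 144/145

Sum = 144/145


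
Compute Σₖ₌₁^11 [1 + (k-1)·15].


aₙ = 1 + (11-1)×15 = 151
Sₙ = n(a₁+aₙ)/2 = 11×(1+151)/2
= 11×152/2 = 836

S_11 = 836


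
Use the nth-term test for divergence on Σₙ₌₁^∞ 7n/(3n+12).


lim(n→∞) 7n/(3n+12) = 7/3 = 7/3  (divide numerator and denominator by n)
lim aₙ = 7/3 ≠ 0 → series DIVERGES

Diverges (lim aₙ = 7/3 ≠ 0)


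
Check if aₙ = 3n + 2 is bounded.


aₙ = 3n + 2 → as n→∞, aₙ→∞
No finite upper bound exists
The sequence is UNBOUNDED

Unbounded (aₙ → ∞ as n → ∞)


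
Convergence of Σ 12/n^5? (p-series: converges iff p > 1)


p-series test: Σ c/n^p converges if p > 1, diverges if p ≤ 1 (constant c > 0 doesn't affect convergence).
p = 5
5 > 1 → CONVERGES

Converges (p = 5 > 1)


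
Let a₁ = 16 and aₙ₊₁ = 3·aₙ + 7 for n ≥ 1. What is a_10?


Computing step by step:
a_1 = 16
a_2 = 55
a_3 = 172
a_4 = 523
a_5 = 1576
a_6 = 4735
a_7 = 14212
a_8 = 42643
a_9 = 127936
a_10 = 383815


a_10 = 383815


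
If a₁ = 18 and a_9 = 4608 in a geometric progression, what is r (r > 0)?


r^(n-1) = aₙ/a₁
r^8 = 4608/18 = 256
r = 256^(1/8)
= ±2; taking r > 0 gives r = 2

r = 2


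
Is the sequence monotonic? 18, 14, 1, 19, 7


Differences: -4, -13, 18, -12
Difference at position 3 is +18 (> 0) but position 1 is -4 (< 0) — sequence both rises and falls
→ NOT monotonic

Not monotonic


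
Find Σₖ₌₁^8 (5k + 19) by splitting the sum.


Σ(5k+19) = 5·Σk + 19·n
= 5·36 + 19·8
= 180 + 152 = 332

Σ = 332


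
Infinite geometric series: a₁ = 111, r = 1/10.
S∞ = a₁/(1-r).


S∞ = a₁/(1-r) = 111/(1 - 1/10)
= 111/(9/10)
= 370/3

S∞ = 370/3


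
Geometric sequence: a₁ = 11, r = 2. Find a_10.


aₙ = a₁·r^(n-1)
= 11×2^9
= 11×512
= 5632

a_10 = 5632


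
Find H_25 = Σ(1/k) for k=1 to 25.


H_25 = 1/1 + 1/2 + 1/3 + ... + 1/25
= 34052522467/8923714800
≈ 3.816

H_25 = 34052522467/8923714800 ≈ 3.816


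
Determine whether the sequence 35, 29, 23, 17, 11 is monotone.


Differences: -6, -6, -6, -6
All differences < 0 → strictly DECREASING

Monotonically decreasing


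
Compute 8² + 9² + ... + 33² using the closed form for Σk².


Σₖ₌8^33 k² = Σₖ₌₁^33 k² − Σₖ₌₁^7 k²
= 33·34·67/6 − 7·8·15/6
= 12529 − 140 = 12389

Σk² = 12389


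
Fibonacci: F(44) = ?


Fibonacci sequence: 1, 1, 2, 3, 5, 8, 13, 21, 34, 55, 89, ...
F(44) = 701408733

F(44) = 701408733


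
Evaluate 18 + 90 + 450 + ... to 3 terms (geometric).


Sₙ = 18×(5^3 - 1)/(5 - 1)
= 18×(125 - 1)/4
= 18×124/4
= 558

S_3 = 558


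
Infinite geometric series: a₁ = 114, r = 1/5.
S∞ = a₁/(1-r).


S∞ = a₁/(1-r) = 114/(1 - 1/5)
= 114/(4/5)
= 285/2

S∞ = 285/2


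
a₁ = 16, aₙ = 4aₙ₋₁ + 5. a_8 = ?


Computing step by step:
a_1 = 16
a_2 = 69
a_3 = 281
a_4 = 1129
a_5 = 4521
a_6 = 18089
a_7 = 72361
a_8 = 289449


a_8 = 289449


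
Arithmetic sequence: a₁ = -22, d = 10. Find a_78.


aₙ = a₁ + (n-1)d
= -22 + (78-1)×10
= -22 + 770
= 748

a_78 = 748


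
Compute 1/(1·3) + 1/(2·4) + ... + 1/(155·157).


1/(k(k+2)) = (1/2)·(1/k - 1/(k+2)) (partial fractions)
Telescoping: Σ = (1/2)·(1 + 1/2 - 1/156 - 1/157) = 36425/48984

Sum = 36425/48984


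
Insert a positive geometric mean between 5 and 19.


GM = √(5×19) = √95 = 9.7468

GM = 9.7468


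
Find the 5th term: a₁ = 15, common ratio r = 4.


aₙ = a₁·r^(n-1)
= 15×4^4
= 15×256
= 3840

a_5 = 3840


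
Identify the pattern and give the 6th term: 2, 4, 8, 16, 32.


Pattern: powers of 2: 2ⁿ
Terms: 2, 4, 8, 16, 32
Next term = 64

Next term = 64


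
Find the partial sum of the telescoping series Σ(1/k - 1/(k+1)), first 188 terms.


Telescoping: adjacent terms cancel.
= 1/1 - 1/189
= 1 - 1/189 = 188/189

Sum = 188/189


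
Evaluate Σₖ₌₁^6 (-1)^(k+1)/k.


S = 1 - 1/2 + 1/3 - 1/4 + 1/5 - 1/6
= 0.6167
(Full series converges to +ln(2) ≈ +0.6931)

S_6 = 0.6167


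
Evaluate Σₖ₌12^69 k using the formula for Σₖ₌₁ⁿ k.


Σₖ₌12^69 k = Σₖ₌₁^69 k − Σₖ₌₁^11 k
= 69·70/2 − 11·12/2
= 2415 − 66 = 2349

Σk = 2349


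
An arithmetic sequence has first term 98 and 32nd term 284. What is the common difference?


d = (aₙ - a₁)/(n-1)
= (284 - 98)/(32-1)
= 186/31 = 6

d = 6


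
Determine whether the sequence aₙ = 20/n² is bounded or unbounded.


a₁ = 20, a₂ = 20/4, a₃ = 20/9, ...
0 < aₙ ≤ 20 for all n ≥ 1
The sequence IS bounded

Bounded (0 < aₙ ≤ 20)


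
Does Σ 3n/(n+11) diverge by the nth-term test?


lim(n→∞) 3n/(n+11) = 3/1 = 3  (divide numerator and denominator by n)
lim aₙ = 3 ≠ 0 → series DIVERGES

Diverges (lim aₙ = 3 ≠ 0)


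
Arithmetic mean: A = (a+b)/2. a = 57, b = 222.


AM = (57 + 222)/2 = 279/2 = 139.5

AM = 139.5


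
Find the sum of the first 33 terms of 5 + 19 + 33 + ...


aₙ = 5 + (33-1)×14 = 453
Sₙ = n(a₁+aₙ)/2 = 33×(5+453)/2
= 33×458/2 = 7557

S_33 = 7557


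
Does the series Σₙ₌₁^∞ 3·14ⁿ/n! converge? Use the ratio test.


aₙ = 3·14^n/n!
a_{n+1}/aₙ = 14^(n+1)/(n+1)! × n!/14^n  (constant 3 cancels)
= 14/(n+1)
L = lim(n→∞) 14/(n+1) = 0
L < 1 → series CONVERGES

Converges (ratio test: L = 0 < 1)


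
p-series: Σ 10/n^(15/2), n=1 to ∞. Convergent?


p-series test: Σ c/n^p converges if p > 1, diverges if p ≤ 1 (constant c > 0 doesn't affect convergence).
p = 15/2
15/2 > 1 → CONVERGES

Converges (p = 15/2 > 1)


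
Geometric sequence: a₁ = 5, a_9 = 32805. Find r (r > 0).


r^(n-1) = aₙ/a₁
r^8 = 32805/5 = 6561
r = 6561^(1/8)
= ±3; taking r > 0 gives r = 3

r = 3


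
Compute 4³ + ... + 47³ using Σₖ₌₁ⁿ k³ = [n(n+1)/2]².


Σₖ₌4^47 k³ = [47·48/2]² − [3·4/2]²
= 1272384 − 36 = 1272348

Σk³ = 1272348


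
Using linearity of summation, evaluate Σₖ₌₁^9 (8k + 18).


Σ(8k+18) = 8·Σk + 18·n
= 8·45 + 18·9
= 360 + 162 = 522

Σ = 522


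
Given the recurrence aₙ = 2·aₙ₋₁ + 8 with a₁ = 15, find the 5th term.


Computing step by step:
a_1 = 15
a_2 = 38
a_3 = 84
a_4 = 176
a_5 = 360


a_5 = 360


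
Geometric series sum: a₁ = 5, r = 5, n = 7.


Sₙ = 5×(5^7 - 1)/(5 - 1)
= 5×(78125 - 1)/4
= 5×78124/4
= 97655

S_7 = 97655


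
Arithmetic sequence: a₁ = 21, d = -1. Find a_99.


aₙ = a₁ + (n-1)d
= 21 + (99-1)×-1
= 21 - 98
= -77

a_99 = -77


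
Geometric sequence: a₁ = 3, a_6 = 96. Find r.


r^(n-1) = aₙ/a₁
r^5 = 96/3 = 32
r = 32^(1/5)
= 2

r = 2


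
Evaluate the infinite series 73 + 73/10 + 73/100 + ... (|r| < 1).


S∞ = a₁/(1-r) = 73/(1 - 1/10)
= 73/(9/10)
= 730/9

S∞ = 730/9


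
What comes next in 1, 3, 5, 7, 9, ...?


Pattern: arithmetic (d=2)
Terms: 1, 3, 5, 7, 9
Next term = 11

Next term = 11


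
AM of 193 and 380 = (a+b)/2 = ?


AM = (193 + 380)/2 = 573/2 = 286.5

AM = 286.5


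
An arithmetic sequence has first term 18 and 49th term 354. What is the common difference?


d = (aₙ - a₁)/(n-1)
= (354 - 18)/(49-1)
= 336/48 = 7

d = 7


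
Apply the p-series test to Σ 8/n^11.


p-series test: Σ c/n^p converges if p > 1, diverges if p ≤ 1 (constant c > 0 doesn't affect convergence).
p = 11
11 > 1 → CONVERGES

Converges (p = 11 > 1)


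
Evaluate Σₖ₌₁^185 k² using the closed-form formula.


n = 185
n(n+1)(2n+1)/6 = 185×186×371/6
= 12766110/6 = 2127685

Σk² = 2127685


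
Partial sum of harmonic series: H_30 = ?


H_30 = 1/1 + 1/2 + 1/3 + ... + 1/30
= 9304682830147/2329089562800
≈ 3.995

H_30 = 9304682830147/2329089562800 ≈ 3.995


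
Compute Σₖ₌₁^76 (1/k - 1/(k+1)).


Telescoping: adjacent terms cancel.
= 1/1 - 1/77
= 1 - 1/77 = 76/77

Sum = 76/77


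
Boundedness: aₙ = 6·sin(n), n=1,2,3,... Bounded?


For all n, -1 ≤ sin(n) ≤ 1, so -6 ≤ 6·sin(n) ≤ 6
Lower bound: -6, Upper bound: 6
The sequence IS bounded

Bounded (-6 ≤ aₙ ≤ 6)


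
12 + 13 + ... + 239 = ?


Σₖ₌12^239 k = Σₖ₌₁^239 k − Σₖ₌₁^11 k
= 239·240/2 − 11·12/2
= 28680 − 66 = 28614

Σk = 28614


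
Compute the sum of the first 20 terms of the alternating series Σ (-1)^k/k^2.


S = -1 + 1/4 - 1/9 + 1/16 - 1/25 + 1/36 - 1/49 + 1/64 ± ...
= -0.8213
(Full series converges to -π²/12 ≈ -0.8225)

S_20 = -0.8213


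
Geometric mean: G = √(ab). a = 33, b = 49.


GM = √(33×49) = √1617 = 40.2119

GM = 40.2119


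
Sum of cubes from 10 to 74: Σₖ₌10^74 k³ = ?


Σₖ₌10^74 k³ = [74·75/2]² − [9·10/2]²
= 7700625 − 2025 = 7698600

Σk³ = 7698600


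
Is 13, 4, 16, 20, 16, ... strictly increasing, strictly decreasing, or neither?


Differences: -9, 12, 4, -4
Difference at position 2 is +12 (> 0) but position 1 is -9 (< 0) — sequence both rises and falls
→ NOT monotonic

Not monotonic


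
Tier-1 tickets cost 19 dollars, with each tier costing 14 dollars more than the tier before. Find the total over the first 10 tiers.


aₙ = 19 + (10-1)×14 = 145
Sₙ = n(a₁+aₙ)/2 = 10×(19+145)/2
= 10×164/2 = 820

S_10 = 820


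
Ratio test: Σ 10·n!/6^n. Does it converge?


aₙ = 10·n!/6^n
a_{n+1}/aₙ = (n+1)!/6^(n+1) × 6^n/n!  (constant 10 cancels)
= (n+1)/6
L = lim(n→∞) (n+1)/6 = ∞
L > 1 → series DIVERGES

Diverges (ratio test: L = ∞ > 1)


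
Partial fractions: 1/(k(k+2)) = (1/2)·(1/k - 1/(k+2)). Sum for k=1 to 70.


1/(k(k+2)) = (1/2)·(1/k - 1/(k+2)) (partial fractions)
Telescoping: Σ = (1/2)·(1 + 1/2 - 1/71 - 1/72) = 7525/10224

Sum = 7525/10224


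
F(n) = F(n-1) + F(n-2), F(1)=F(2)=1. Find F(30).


Fibonacci sequence: 1, 1, 2, 3, 5, 8, 13, 21, 34, 55, 89, ...
F(30) = 832040

F(30) = 832040


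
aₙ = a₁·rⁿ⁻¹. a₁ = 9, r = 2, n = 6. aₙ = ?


aₙ = a₁·r^(n-1)
= 9×2^5
= 9×32
= 288

a_6 = 288


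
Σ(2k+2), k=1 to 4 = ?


Σ(2k+2) = 2·Σk + 2·n
= 2·10 + 2·4
= 20 + 8 = 28

Σ = 28


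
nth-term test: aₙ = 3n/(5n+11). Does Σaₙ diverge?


lim(n→∞) 3n/(5n+11) = 3/5 = 3/5  (divide numerator and denominator by n)
lim aₙ = 3/5 ≠ 0 → series DIVERGES

Diverges (lim aₙ = 3/5 ≠ 0)


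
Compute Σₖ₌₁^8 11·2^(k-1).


Sₙ = 11×(2^8 - 1)/(2 - 1)
= 11×(256 - 1)/1
= 11×255/1
= 2805

S_8 = 2805


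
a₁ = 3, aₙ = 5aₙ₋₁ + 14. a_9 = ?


Computing step by step:
a_1 = 3
a_2 = 29
a_3 = 159
a_4 = 809
a_5 = 4059
a_6 = 20309
a_7 = 101559
a_8 = 507809
a_9 = 2539059


a_9 = 2539059


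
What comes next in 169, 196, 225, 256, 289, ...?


Pattern: perfect squares: n²
Terms: 169, 196, 225, 256, 289
Next term = 324

Next term = 324


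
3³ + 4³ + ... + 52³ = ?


Σₖ₌3^52 k³ = [52·53/2]² − [2·3/2]²
= 1898884 − 9 = 1898875

Σk³ = 1898875


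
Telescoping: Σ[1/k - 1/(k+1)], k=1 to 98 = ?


Telescoping: adjacent terms cancel.
= 1/1 - 1/99
= 1 - 1/99 = 98/99

Sum = 98/99


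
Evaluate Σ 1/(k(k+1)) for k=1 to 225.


1/(k(k+1)) = 1/k - 1/(k+1) (partial fractions)
Telescoping: Σ = 1 - 1/226 = 225/226

Sum = 225/226


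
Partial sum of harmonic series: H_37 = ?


H_37 = 1/1 + 1/2 + 1/3 + ... + 1/37
= 2040798836801833/485721041551200
≈ 4.2016

H_37 = 2040798836801833/485721041551200 ≈ 4.2016


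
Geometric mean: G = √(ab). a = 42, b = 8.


GM = √(42×8) = √336 = 18.3303

GM = 18.3303


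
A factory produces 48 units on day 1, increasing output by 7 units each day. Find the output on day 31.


aₙ = a₁ + (n-1)d
= 48 + (31-1)×7
= 48 + 210
= 258

a_31 = 258


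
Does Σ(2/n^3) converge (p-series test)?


p-series test: Σ c/n^p converges if p > 1, diverges if p ≤ 1 (constant c > 0 doesn't affect convergence).
p = 3
3 > 1 → CONVERGES

Converges (p = 3 > 1)


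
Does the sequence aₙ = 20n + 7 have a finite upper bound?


aₙ = 20n + 7 → as n→∞, aₙ→∞
No finite upper bound exists
The sequence is UNBOUNDED

Unbounded (aₙ → ∞ as n → ∞)


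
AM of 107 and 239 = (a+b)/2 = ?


AM = (107 + 239)/2 = 346/2 = 173

AM = 173


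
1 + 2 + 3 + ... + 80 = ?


n(n+1)/2 = 80×81/2 = 6480/2 = 3240

Σk = 3240


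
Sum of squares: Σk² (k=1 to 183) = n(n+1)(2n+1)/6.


n = 183
n(n+1)(2n+1)/6 = 183×184×367/6
= 12357624/6 = 2059604

Σk² = 2059604


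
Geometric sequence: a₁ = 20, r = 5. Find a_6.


aₙ = a₁·r^(n-1)
= 20×5^5
= 20×3125
= 62500

a_6 = 62500


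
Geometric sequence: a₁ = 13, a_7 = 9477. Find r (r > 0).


r^(n-1) = aₙ/a₁
r^6 = 9477/13 = 729
r = 729^(1/6)
= ±3; taking r > 0 gives r = 3

r = 3


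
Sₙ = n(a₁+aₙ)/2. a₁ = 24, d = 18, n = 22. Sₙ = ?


aₙ = 24 + (22-1)×18 = 402
Sₙ = n(a₁+aₙ)/2 = 22×(24+402)/2
= 22×426/2 = 4686

S_22 = 4686


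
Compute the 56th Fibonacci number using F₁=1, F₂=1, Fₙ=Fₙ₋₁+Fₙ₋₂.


Fibonacci sequence: 1, 1, 2, 3, 5, 8, 13, 21, 34, 55, 89, ...
F(56) = 225851433717

F(56) = 225851433717


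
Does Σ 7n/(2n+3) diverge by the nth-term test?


lim(n→∞) 7n/(2n+3) = 7/2 = 7/2  (divide numerator and denominator by n)
lim aₙ = 7/2 ≠ 0 → series DIVERGES

Diverges (lim aₙ = 7/2 ≠ 0)


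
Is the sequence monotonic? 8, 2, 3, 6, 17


Differences: -6, 1, 3, 11
Difference at position 2 is +1 (> 0) but position 1 is -6 (< 0) — sequence both rises and falls
→ NOT monotonic

Not monotonic


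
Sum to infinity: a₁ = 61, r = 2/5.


S∞ = a₁/(1-r) = 61/(1 - 2/5)
= 61/(3/5)
= 305/3

S∞ = 305/3


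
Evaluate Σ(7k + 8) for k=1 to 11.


Σ(7k+8) = 7·Σk + 8·n
= 7·66 + 8·11
= 462 + 88 = 550

Σ = 550


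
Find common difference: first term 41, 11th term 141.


d = (aₙ - a₁)/(n-1)
= (141 - 41)/(11-1)
= 100/10 = 10

d = 10


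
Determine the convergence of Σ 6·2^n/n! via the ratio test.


aₙ = 6·2^n/n!
a_{n+1}/aₙ = 2^(n+1)/(n+1)! × n!/2^n  (constant 6 cancels)
= 2/(n+1)
L = lim(n→∞) 2/(n+1) = 0
L < 1 → series CONVERGES

Converges (ratio test: L = 0 < 1)


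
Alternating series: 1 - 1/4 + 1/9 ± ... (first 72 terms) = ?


S = 1 - 1/4 + 1/9 - 1/16 + 1/25 - 1/36 + 1/49 - 1/64 ± ...
= 0.8224
(Full series converges to +π²/12 ≈ +0.8225)

S_72 = 0.8224


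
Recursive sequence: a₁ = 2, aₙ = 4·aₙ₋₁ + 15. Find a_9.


Computing step by step:
a_1 = 2
a_2 = 23
a_3 = 107
a_4 = 443
a_5 = 1787
a_6 = 7163
a_7 = 28667
a_8 = 114683
a_9 = 458747


a_9 = 458747


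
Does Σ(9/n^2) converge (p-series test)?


p-series test: Σ c/n^p converges if p > 1, diverges if p ≤ 1 (constant c > 0 doesn't affect convergence).
p = 2
2 > 1 → CONVERGES

Converges (p = 2 > 1)


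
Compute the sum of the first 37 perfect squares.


n = 37
n(n+1)(2n+1)/6 = 37×38×75/6
= 105450/6 = 17575

Σk² = 17575


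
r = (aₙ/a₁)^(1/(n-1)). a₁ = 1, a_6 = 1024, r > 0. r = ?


r^(n-1) = aₙ/a₁
r^5 = 1024/1 = 1024
r = 1024^(1/5)
= 4

r = 4


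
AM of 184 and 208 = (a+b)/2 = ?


AM = (184 + 208)/2 = 392/2 = 196

AM = 196


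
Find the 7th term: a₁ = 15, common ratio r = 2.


aₙ = a₁·r^(n-1)
= 15×2^6
= 15×64
= 960

a_7 = 960


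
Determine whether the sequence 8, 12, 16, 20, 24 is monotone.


Differences: 4, 4, 4, 4
All differences > 0 → strictly INCREASING

Monotonically increasing


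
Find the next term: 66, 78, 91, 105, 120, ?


Pattern: triangular numbers: n(n+1)/2
Terms: 66, 78, 91, 105, 120
Next term = 136

Next term = 136


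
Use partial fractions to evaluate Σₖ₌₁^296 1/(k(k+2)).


1/(k(k+2)) = (1/2)·(1/k - 1/(k+2)) (partial fractions)
Telescoping: Σ = (1/2)·(1 + 1/2 - 1/297 - 1/298) = 33041/44253

Sum = 33041/44253


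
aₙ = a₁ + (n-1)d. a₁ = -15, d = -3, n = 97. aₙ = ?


aₙ = a₁ + (n-1)d
= -15 + (97-1)×-3
= -15 - 288
= -303

a_97 = -303


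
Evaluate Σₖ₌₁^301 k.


n(n+1)/2 = 301×302/2 = 90902/2 = 45451

Σk = 45451


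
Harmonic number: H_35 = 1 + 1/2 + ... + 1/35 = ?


H_35 = 1/1 + 1/2 + 1/3 + ... + 1/35
= 54437269998109/13127595717600
≈ 4.1468

H_35 = 54437269998109/13127595717600 ≈ 4.1468


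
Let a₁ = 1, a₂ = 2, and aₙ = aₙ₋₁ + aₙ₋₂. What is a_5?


Computing iteratively: 1, 2, 3, 5, 8
a_5 = 8

a_5 = 8


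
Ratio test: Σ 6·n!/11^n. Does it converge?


aₙ = 6·n!/11^n
a_{n+1}/aₙ = (n+1)!/11^(n+1) × 11^n/n!  (constant 6 cancels)
= (n+1)/11
L = lim(n→∞) (n+1)/11 = ∞
L > 1 → series DIVERGES

Diverges (ratio test: L = ∞ > 1)


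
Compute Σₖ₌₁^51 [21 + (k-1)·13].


aₙ = 21 + (51-1)×13 = 671
Sₙ = n(a₁+aₙ)/2 = 51×(21+671)/2
= 51×692/2 = 17646

S_51 = 17646


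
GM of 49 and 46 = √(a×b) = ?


GM = √(49×46) = √2254 = 47.4763

GM = 47.4763


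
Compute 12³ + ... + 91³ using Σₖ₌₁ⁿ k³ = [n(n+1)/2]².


Σₖ₌12^91 k³ = [91·92/2]² − [11·12/2]²
= 17522596 − 4356 = 17518240

Σk³ = 17518240


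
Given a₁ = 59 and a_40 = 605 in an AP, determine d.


d = (aₙ - a₁)/(n-1)
= (605 - 59)/(40-1)
= 546/39 = 14

d = 14


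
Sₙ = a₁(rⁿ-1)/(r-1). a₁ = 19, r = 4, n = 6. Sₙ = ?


Sₙ = 19×(4^6 - 1)/(4 - 1)
= 19×(4096 - 1)/3
= 19×4095/3
= 25935

S_6 = 25935


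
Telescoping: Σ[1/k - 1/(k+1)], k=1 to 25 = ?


Telescoping: adjacent terms cancel.
= 1/1 - 1/26
= 1 - 1/26 = 25/26

Sum = 25/26


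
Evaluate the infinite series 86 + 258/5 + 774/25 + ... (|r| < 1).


S∞ = a₁/(1-r) = 86/(1 - 3/5)
= 86/(2/5)
= 215

S∞ = 215


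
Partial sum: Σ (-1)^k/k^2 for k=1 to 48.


S = -1 + 1/4 - 1/9 + 1/16 - 1/25 + 1/36 - 1/49 + 1/64 ± ...
= -0.8223
(Full series converges to -π²/12 ≈ -0.8225)

S_48 = -0.8223


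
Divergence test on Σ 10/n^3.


lim(n→∞) 10/n^3 = 0
lim aₙ = 0 → nth-term test is INCONCLUSIVE
(Need other tests; this is actually a convergent p-series with p=3 > 1)

Inconclusive (lim aₙ = 0; need another test)


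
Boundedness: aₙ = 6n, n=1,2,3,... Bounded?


aₙ = 6n → as n→∞, aₙ→∞
No finite upper bound exists
The sequence is UNBOUNDED

Unbounded (aₙ → ∞ as n → ∞)


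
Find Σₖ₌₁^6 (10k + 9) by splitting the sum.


Σ(10k+9) = 10·Σk + 9·n
= 10·21 + 9·6
= 210 + 54 = 264

Σ = 264


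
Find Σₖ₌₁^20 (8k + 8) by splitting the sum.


Σ(8k+8) = 8·Σk + 8·n
= 8·210 + 8·20
= 1680 + 160 = 1840

Σ = 1840


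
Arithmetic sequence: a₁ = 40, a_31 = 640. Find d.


d = (aₙ - a₁)/(n-1)
= (640 - 40)/(31-1)
= 600/30 = 20

d = 20


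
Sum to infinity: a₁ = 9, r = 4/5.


S∞ = a₁/(1-r) = 9/(1 - 4/5)
= 9/(1/5)
= 45

S∞ = 45


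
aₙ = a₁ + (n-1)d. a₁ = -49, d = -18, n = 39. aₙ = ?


aₙ = a₁ + (n-1)d
= -49 + (39-1)×-18
= -49 - 684
= -733

a_39 = -733


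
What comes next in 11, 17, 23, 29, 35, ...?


Pattern: arithmetic (d=6)
Terms: 11, 17, 23, 29, 35
Next term = 41

Next term = 41


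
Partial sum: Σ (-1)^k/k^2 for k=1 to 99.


S = -1 + 1/4 - 1/9 + 1/16 - 1/25 + 1/36 - 1/49 + 1/64 ± ...
= -0.8225
(Full series converges to -π²/12 ≈ -0.8225)

S_99 = -0.8225


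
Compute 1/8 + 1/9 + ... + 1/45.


Σₖ₌8^45 1/k = 1/8 + 1/9 + 1/10 + ... + 1/45
= 16974954787474829269/9419588158802421600
≈ 1.8021

Sum = 16974954787474829269/9419588158802421600 ≈ 1.8021


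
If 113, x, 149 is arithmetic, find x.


AM = (113 + 149)/2 = 262/2 = 131

AM = 131


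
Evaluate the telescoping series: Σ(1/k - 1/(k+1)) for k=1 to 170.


Telescoping: adjacent terms cancel.
= 1/1 - 1/171
= 1 - 1/171 = 170/171

Sum = 170/171


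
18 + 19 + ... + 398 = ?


Σₖ₌18^398 k = Σₖ₌₁^398 k − Σₖ₌₁^17 k
= 398·399/2 − 17·18/2
= 79401 − 153 = 79248

Σk = 79248


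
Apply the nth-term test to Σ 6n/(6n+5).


lim(n→∞) 6n/(6n+5) = 6/6 = 1  (divide numerator and denominator by n)
lim aₙ = 1 ≠ 0 → series DIVERGES

Diverges (lim aₙ = 1 ≠ 0)


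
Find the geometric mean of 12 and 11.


GM = √(12×11) = √132 = 11.4891

GM = 11.4891


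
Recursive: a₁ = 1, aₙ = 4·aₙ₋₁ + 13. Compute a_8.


Computing step by step:
a_1 = 1
a_2 = 17
a_3 = 81
a_4 = 337
a_5 = 1361
a_6 = 5457
a_7 = 21841
a_8 = 87377


a_8 = 87377


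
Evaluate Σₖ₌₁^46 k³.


n(n+1)/2 = 46×47/2 = 1081
Σk³ = 1081² = 1168561

Σk³ = 1168561


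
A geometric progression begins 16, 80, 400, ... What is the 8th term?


aₙ = a₁·r^(n-1)
= 16×5^7
= 16×78125
= 1250000

a_8 = 1250000


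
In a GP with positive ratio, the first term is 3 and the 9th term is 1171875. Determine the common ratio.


r^(n-1) = aₙ/a₁
r^8 = 1171875/3 = 390625
r = 390625^(1/8)
= ±5; taking r > 0 gives r = 5

r = 5


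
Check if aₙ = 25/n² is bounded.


a₁ = 25, a₂ = 25/4, a₃ = 25/9, ...
0 < aₙ ≤ 25 for all n ≥ 1
The sequence IS bounded

Bounded (0 < aₙ ≤ 25)


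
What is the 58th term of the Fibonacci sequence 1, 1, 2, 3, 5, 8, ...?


Fibonacci sequence: 1, 1, 2, 3, 5, 8, 13, 21, 34, 55, 89, ...
F(58) = 591286729879

F(58) = 591286729879


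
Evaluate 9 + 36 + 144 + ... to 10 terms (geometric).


Sₙ = 9×(4^10 - 1)/(4 - 1)
= 9×(1048576 - 1)/3
= 9×1048575/3
= 3145725

S_10 = 3145725


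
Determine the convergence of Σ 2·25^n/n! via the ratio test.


aₙ = 2·25^n/n!
a_{n+1}/aₙ = 25^(n+1)/(n+1)! × n!/25^n  (constant 2 cancels)
= 25/(n+1)
L = lim(n→∞) 25/(n+1) = 0
L < 1 → series CONVERGES

Converges (ratio test: L = 0 < 1)


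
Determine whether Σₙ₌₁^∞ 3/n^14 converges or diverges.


p-series test: Σ c/n^p converges if p > 1, diverges if p ≤ 1 (constant c > 0 doesn't affect convergence).
p = 14
14 > 1 → CONVERGES

Converges (p = 14 > 1)


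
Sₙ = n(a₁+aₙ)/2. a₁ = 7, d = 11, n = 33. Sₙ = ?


aₙ = 7 + (33-1)×11 = 359
Sₙ = n(a₁+aₙ)/2 = 33×(7+359)/2
= 33×366/2 = 6039

S_33 = 6039


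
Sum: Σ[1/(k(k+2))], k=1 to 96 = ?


1/(k(k+2)) = (1/2)·(1/k - 1/(k+2)) (partial fractions)
Telescoping: Σ = (1/2)·(1 + 1/2 - 1/97 - 1/98) = 3516/4753

Sum = 3516/4753


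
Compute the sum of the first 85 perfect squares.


n = 85
n(n+1)(2n+1)/6 = 85×86×171/6
= 1250010/6 = 208335

Σk² = 208335


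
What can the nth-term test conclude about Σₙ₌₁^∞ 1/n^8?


lim(n→∞) 1/n^8 = 0
lim aₙ = 0 → nth-term test is INCONCLUSIVE
(Need other tests; this is actually a convergent p-series with p=8 > 1)

Inconclusive (lim aₙ = 0; need another test)


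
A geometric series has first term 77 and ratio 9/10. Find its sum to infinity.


S∞ = a₁/(1-r) = 77/(1 - 9/10)
= 77/(1/10)
= 770

S∞ = 770


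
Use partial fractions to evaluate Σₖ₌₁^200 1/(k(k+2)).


1/(k(k+2)) = (1/2)·(1/k - 1/(k+2)) (partial fractions)
Telescoping: Σ = (1/2)·(1 + 1/2 - 1/201 - 1/202) = 15125/20301

Sum = 15125/20301


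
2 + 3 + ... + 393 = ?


Σₖ₌2^393 k = Σₖ₌₁^393 k − Σₖ₌₁^1 k
= 393·394/2 − 1·2/2
= 77421 − 1 = 77420

Σk = 77420


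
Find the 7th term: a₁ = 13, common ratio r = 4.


aₙ = a₁·r^(n-1)
= 13×4^6
= 13×4096
= 53248

a_7 = 53248


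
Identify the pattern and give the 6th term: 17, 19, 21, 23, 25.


Pattern: arithmetic (d=2)
Terms: 17, 19, 21, 23, 25
Next term = 27

Next term = 27


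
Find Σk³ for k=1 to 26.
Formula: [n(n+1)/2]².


n(n+1)/2 = 26×27/2 = 351
Σk³ = 351² = 123201

Σk³ = 123201


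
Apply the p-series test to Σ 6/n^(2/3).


p-series test: Σ c/n^p converges if p > 1, diverges if p ≤ 1 (constant c > 0 doesn't affect convergence).
p = 2/3
2/3 ≤ 1 → DIVERGES

Diverges (p = 2/3 ≤ 1)


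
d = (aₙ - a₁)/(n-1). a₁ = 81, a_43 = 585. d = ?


d = (aₙ - a₁)/(n-1)
= (585 - 81)/(43-1)
= 504/42 = 12

d = 12


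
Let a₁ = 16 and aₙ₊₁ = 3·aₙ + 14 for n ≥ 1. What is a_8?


Computing step by step:
a_1 = 16
a_2 = 62
a_3 = 200
a_4 = 614
a_5 = 1856
a_6 = 5582
a_7 = 16760
a_8 = 50294


a_8 = 50294


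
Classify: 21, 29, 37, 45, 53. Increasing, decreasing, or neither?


Differences: 8, 8, 8, 8
All differences > 0 → strictly INCREASING

Monotonically increasing


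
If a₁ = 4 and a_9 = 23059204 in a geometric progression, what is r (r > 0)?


r^(n-1) = aₙ/a₁
r^8 = 23059204/4 = 5764801
r = 5764801^(1/8)
= ±7; taking r > 0 gives r = 7

r = 7


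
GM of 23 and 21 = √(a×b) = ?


GM = √(23×21) = √483 = 21.9773

GM = 21.9773


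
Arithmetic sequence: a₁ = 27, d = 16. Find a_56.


aₙ = a₁ + (n-1)d
= 27 + (56-1)×16
= 27 + 880
= 907

a_56 = 907


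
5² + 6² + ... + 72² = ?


Σₖ₌5^72 k² = Σₖ₌₁^72 k² − Σₖ₌₁^4 k²
= 72·73·145/6 − 4·5·9/6
= 127020 − 30 = 126990

Σk² = 126990


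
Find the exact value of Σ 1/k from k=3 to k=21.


Σₖ₌3^21 1/k = 1/3 + 1/4 + 1/5 + ... + 1/21
= 11098301/5173168
≈ 2.1454

Sum = 11098301/5173168 ≈ 2.1454


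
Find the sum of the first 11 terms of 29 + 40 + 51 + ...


aₙ = 29 + (11-1)×11 = 139
Sₙ = n(a₁+aₙ)/2 = 11×(29+139)/2
= 11×168/2 = 924

S_11 = 924


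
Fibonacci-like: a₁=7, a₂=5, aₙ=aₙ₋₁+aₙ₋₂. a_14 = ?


Computing iteratively: 7, 5, 12, 17, 29, 46, 75, 121, 196, 317, 513, 830, ...
a_14 = 2173

a_14 = 2173


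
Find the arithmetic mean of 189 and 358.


AM = (189 + 358)/2 = 547/2 = 273.5

AM = 273.5


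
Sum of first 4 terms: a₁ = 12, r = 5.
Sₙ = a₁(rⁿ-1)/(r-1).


Sₙ = 12×(5^4 - 1)/(5 - 1)
= 12×(625 - 1)/4
= 12×624/4
= 1872

S_4 = 1872


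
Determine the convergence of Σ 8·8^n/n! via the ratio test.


aₙ = 8·8^n/n!
a_{n+1}/aₙ = 8^(n+1)/(n+1)! × n!/8^n  (constant 8 cancels)
= 8/(n+1)
L = lim(n→∞) 8/(n+1) = 0
L < 1 → series CONVERGES

Converges (ratio test: L = 0 < 1)


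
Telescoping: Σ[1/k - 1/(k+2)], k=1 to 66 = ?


Telescoping with gap 2: two head and two tail terms survive.
= (1 + 1/2) - (1/67 + 1/68)
= 3/2 - 1/67 - 1/68 = 6699/4556

Sum = 6699/4556


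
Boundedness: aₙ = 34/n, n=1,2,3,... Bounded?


a₁ = 34, a₂ = 34/2, a₃ = 34/3, ...
0 < aₙ ≤ 34 for all n ≥ 1
Lower bound: 0, Upper bound: 34
The sequence IS bounded

Bounded (0 < aₙ ≤ 34)


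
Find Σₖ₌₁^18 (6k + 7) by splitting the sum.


Σ(6k+7) = 6·Σk + 7·n
= 6·171 + 7·18
= 1026 + 126 = 1152

Σ = 1152


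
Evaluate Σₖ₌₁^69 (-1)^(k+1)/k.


S = 1 - 1/2 + 1/3 - 1/4 + 1/5 - 1/6 + 1/7 - 1/8 ± ...
= 0.7003
(Full series converges to +ln(2) ≈ +0.6931)

S_69 = 0.7003


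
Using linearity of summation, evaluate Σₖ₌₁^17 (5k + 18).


Σ(5k+18) = 5·Σk + 18·n
= 5·153 + 18·17
= 765 + 306 = 1071

Σ = 1071


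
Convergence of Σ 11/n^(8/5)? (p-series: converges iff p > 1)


p-series test: Σ c/n^p converges if p > 1, diverges if p ≤ 1 (constant c > 0 doesn't affect convergence).
p = 8/5
8/5 > 1 → CONVERGES

Converges (p = 8/5 > 1)


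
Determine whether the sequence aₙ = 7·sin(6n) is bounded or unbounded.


For all n, -1 ≤ sin(6n) ≤ 1, so -7 ≤ 7·sin(6n) ≤ 7
Lower bound: -7, Upper bound: 7
The sequence IS bounded

Bounded (-7 ≤ aₙ ≤ 7)


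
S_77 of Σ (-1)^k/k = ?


S = -1 + 1/2 - 1/3 + 1/4 - 1/5 + 1/6 - 1/7 + 1/8 ± ...
= -0.6996
(Full series converges to -ln(2) ≈ -0.6931)

S_77 = -0.6996


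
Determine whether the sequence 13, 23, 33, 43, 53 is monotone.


Differences: 10, 10, 10, 10
All differences > 0 → strictly INCREASING

Monotonically increasing


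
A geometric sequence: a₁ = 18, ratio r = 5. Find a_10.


aₙ = a₁·r^(n-1)
= 18×5^9
= 18×1953125
= 35156250

a_10 = 35156250


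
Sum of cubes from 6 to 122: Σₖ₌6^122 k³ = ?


Σₖ₌6^122 k³ = [122·123/2]² − [5·6/2]²
= 56295009 − 225 = 56294784

Σk³ = 56294784


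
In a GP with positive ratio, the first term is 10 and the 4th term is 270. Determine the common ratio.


r^(n-1) = aₙ/a₁
r^3 = 270/10 = 27
r = 27^(1/3)
= 3

r = 3


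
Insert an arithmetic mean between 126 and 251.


AM = (126 + 251)/2 = 377/2 = 188.5

AM = 188.5


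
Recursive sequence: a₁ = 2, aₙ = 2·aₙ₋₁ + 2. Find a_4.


Computing step by step:
a_1 = 2
a_2 = 6
a_3 = 14
a_4 = 30


a_4 = 30


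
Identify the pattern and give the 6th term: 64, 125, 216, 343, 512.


Pattern: perfect cubes: n³
Terms: 64, 125, 216, 343, 512
Next term = 729

Next term = 729


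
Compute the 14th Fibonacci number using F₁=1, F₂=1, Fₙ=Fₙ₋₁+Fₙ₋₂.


Fibonacci sequence: 1, 1, 2, 3, 5, 8, 13, 21, 34, 55, 89, ...
F(14) = 377

F(14) = 377


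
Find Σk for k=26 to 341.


Σₖ₌26^341 k = Σₖ₌₁^341 k − Σₖ₌₁^25 k
= 341·342/2 − 25·26/2
= 58311 − 325 = 57986

Σk = 57986


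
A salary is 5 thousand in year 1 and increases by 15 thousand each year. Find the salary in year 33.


aₙ = a₁ + (n-1)d
= 5 + (33-1)×15
= 5 + 480
= 485

a_33 = 485


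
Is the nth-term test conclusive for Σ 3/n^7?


lim(n→∞) 3/n^7 = 0
lim aₙ = 0 → nth-term test is INCONCLUSIVE
(Need other tests; this is actually a convergent p-series with p=7 > 1)

Inconclusive (lim aₙ = 0; need another test)


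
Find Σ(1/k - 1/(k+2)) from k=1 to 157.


Telescoping with gap 2: two head and two tail terms survive.
= (1 + 1/2) - (1/158 + 1/159)
= 3/2 - 1/158 - 1/159 = 18683/12561

Sum = 18683/12561


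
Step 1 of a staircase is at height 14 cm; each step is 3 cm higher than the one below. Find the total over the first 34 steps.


aₙ = 14 + (34-1)×3 = 113
Sₙ = n(a₁+aₙ)/2 = 34×(14+113)/2
= 34×127/2 = 2159

S_34 = 2159


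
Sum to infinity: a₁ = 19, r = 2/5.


S∞ = a₁/(1-r) = 19/(1 - 2/5)
= 19/(3/5)
= 95/3

S∞ = 95/3


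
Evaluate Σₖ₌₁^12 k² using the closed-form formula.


n = 12
n(n+1)(2n+1)/6 = 12×13×25/6
= 3900/6 = 650

Σk² = 650


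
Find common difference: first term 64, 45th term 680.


d = (aₙ - a₁)/(n-1)
= (680 - 64)/(45-1)
= 616/44 = 14

d = 14


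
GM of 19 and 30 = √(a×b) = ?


GM = √(19×30) = √570 = 23.8747

GM = 23.8747


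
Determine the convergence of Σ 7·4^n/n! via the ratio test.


aₙ = 7·4^n/n!
a_{n+1}/aₙ = 4^(n+1)/(n+1)! × n!/4^n  (constant 7 cancels)
= 4/(n+1)
L = lim(n→∞) 4/(n+1) = 0
L < 1 → series CONVERGES

Converges (ratio test: L = 0 < 1)


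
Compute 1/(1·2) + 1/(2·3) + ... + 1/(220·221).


1/(k(k+1)) = 1/k - 1/(k+1) (partial fractions)
Telescoping: Σ = 1 - 1/221 = 220/221

Sum = 220/221


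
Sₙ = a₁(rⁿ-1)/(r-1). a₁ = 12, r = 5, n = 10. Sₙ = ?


Sₙ = 12×(5^10 - 1)/(5 - 1)
= 12×(9765625 - 1)/4
= 12×9765624/4
= 29296872

S_10 = 29296872


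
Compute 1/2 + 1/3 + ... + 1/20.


Σₖ₌2^20 1/k = 1/2 + 1/3 + 1/4 + ... + 1/20
= 40315631/15519504
≈ 2.5977

Sum = 40315631/15519504 ≈ 2.5977


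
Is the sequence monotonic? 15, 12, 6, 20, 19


Differences: -3, -6, 14, -1
Difference at position 3 is +14 (> 0) but position 1 is -3 (< 0) — sequence both rises and falls
→ NOT monotonic

Not monotonic


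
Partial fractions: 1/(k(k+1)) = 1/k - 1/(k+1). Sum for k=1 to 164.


1/(k(k+1)) = 1/k - 1/(k+1) (partial fractions)
Telescoping: Σ = 1 - 1/165 = 164/165

Sum = 164/165


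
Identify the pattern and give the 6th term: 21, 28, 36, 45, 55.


Pattern: triangular numbers: n(n+1)/2
Terms: 21, 28, 36, 45, 55
Next term = 66

Next term = 66


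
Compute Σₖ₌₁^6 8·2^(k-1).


Sₙ = 8×(2^6 - 1)/(2 - 1)
= 8×(64 - 1)/1
= 8×63/1
= 504

S_6 = 504


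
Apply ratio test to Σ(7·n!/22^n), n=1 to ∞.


aₙ = 7·n!/22^n
a_{n+1}/aₙ = (n+1)!/22^(n+1) × 22^n/n!  (constant 7 cancels)
= (n+1)/22
L = lim(n→∞) (n+1)/22 = ∞
L > 1 → series DIVERGES

Diverges (ratio test: L = ∞ > 1)


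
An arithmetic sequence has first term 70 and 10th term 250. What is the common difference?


d = (aₙ - a₁)/(n-1)
= (250 - 70)/(10-1)
= 180/9 = 20

d = 20


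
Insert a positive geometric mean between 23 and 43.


GM = √(23×43) = √989 = 31.4484

GM = 31.4484


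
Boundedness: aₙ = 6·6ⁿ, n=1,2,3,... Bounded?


aₙ = 6·6ⁿ → as n→∞, aₙ→∞ (since base 6 > 1)
No finite upper bound exists
The sequence is UNBOUNDED

Unbounded (aₙ → ∞ as n → ∞)


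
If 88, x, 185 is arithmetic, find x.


AM = (88 + 185)/2 = 273/2 = 136.5

AM = 136.5


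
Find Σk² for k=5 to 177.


Σₖ₌5^177 k² = Σₖ₌₁^177 k² − Σₖ₌₁^4 k²
= 177·178·355/6 − 4·5·9/6
= 1864105 − 30 = 1864075

Σk² = 1864075


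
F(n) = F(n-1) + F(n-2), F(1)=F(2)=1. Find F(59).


Fibonacci sequence: 1, 1, 2, 3, 5, 8, 13, 21, 34, 55, 89, ...
F(59) = 956722026041

F(59) = 956722026041


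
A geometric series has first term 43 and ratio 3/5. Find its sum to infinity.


S∞ = a₁/(1-r) = 43/(1 - 3/5)
= 43/(2/5)
= 215/2

S∞ = 215/2


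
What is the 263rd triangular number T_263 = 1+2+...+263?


n(n+1)/2 = 263×264/2 = 69432/2 = 34716

Σk = 34716


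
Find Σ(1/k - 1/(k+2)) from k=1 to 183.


Telescoping with gap 2: two head and two tail terms survive.
= (1 + 1/2) - (1/184 + 1/185)
= 3/2 - 1/184 - 1/185 = 50691/34040

Sum = 50691/34040


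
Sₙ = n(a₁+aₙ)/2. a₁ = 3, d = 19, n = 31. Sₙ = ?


aₙ = 3 + (31-1)×19 = 573
Sₙ = n(a₁+aₙ)/2 = 31×(3+573)/2
= 31×576/2 = 8928

S_31 = 8928


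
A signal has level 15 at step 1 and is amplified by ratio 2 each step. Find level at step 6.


aₙ = a₁·r^(n-1)
= 15×2^5
= 15×32
= 480

a_6 = 480


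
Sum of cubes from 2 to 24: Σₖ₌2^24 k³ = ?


Σₖ₌2^24 k³ = [24·25/2]² − [1·2/2]²
= 90000 − 1 = 89999

Σk³ = 89999


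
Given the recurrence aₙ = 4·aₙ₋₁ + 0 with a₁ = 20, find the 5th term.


Computing step by step:
a_1 = 20
a_2 = 80
a_3 = 320
a_4 = 1280
a_5 = 5120


a_5 = 5120


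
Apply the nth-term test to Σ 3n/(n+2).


lim(n→∞) 3n/(n+2) = 3/1 = 3  (divide numerator and denominator by n)
lim aₙ = 3 ≠ 0 → series DIVERGES

Diverges (lim aₙ = 3 ≠ 0)


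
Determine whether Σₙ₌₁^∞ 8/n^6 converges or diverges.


p-series test: Σ c/n^p converges if p > 1, diverges if p ≤ 1 (constant c > 0 doesn't affect convergence).
p = 6
6 > 1 → CONVERGES

Converges (p = 6 > 1)


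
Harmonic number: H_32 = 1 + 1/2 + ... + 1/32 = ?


H_32 = 1/1 + 1/2 + 1/3 + ... + 1/32
= 586061125622639/144403552893600
≈ 4.0585

H_32 = 586061125622639/144403552893600 ≈ 4.0585


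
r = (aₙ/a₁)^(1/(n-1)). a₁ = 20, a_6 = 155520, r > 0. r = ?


r^(n-1) = aₙ/a₁
r^5 = 155520/20 = 7776
r = 7776^(1/5)
= 6

r = 6


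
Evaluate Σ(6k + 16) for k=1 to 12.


Σ(6k+16) = 6·Σk + 16·n
= 6·78 + 16·12
= 468 + 192 = 660

Σ = 660


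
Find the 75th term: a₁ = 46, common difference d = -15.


aₙ = a₁ + (n-1)d
= 46 + (75-1)×-15
= 46 - 1110
= -1064

a_75 = -1064


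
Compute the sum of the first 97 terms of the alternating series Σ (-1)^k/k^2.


S = -1 + 1/4 - 1/9 + 1/16 - 1/25 + 1/36 - 1/49 + 1/64 ± ...
= -0.8225
(Full series converges to -π²/12 ≈ -0.8225)

S_97 = -0.8225


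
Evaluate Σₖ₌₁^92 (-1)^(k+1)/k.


S = 1 - 1/2 + 1/3 - 1/4 + 1/5 - 1/6 + 1/7 - 1/8 ± ...
= 0.6877
(Full series converges to +ln(2) ≈ +0.6931)

S_92 = 0.6877


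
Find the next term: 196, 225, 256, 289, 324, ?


Pattern: perfect squares: n²
Terms: 196, 225, 256, 289, 324
Next term = 361

Next term = 361


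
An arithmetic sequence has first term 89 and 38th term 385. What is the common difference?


d = (aₙ - a₁)/(n-1)
= (385 - 89)/(38-1)
= 296/37 = 8

d = 8


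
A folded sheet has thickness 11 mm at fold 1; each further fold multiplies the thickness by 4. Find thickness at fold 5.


aₙ = a₁·r^(n-1)
= 11×4^4
= 11×256
= 2816

a_5 = 2816


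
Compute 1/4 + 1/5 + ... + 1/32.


Σₖ₌4^32 1/k = 1/4 + 1/5 + 1/6 + ... + 1/32
= 321321278651039/144403552893600
≈ 2.2252

Sum = 321321278651039/144403552893600 ≈ 2.2252


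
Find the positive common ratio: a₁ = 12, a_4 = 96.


r^(n-1) = aₙ/a₁
r^3 = 96/12 = 8
r = 8^(1/3)
= 2

r = 2


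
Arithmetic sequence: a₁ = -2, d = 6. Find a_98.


aₙ = a₁ + (n-1)d
= -2 + (98-1)×6
= -2 + 582
= 580

a_98 = 580


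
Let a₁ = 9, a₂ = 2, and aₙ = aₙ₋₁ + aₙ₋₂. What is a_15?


Computing iteratively: 9, 2, 11, 13, 24, 37, 61, 98, 159, 257, 416, 673, ...
a_15 = 2851

a_15 = 2851


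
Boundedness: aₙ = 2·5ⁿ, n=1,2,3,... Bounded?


aₙ = 2·5ⁿ → as n→∞, aₙ→∞ (since base 5 > 1)
No finite upper bound exists
The sequence is UNBOUNDED

Unbounded (aₙ → ∞ as n → ∞)


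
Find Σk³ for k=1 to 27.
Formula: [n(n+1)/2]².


n(n+1)/2 = 27×28/2 = 378
Σk³ = 378² = 142884

Σk³ = 142884


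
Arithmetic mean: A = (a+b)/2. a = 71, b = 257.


AM = (71 + 257)/2 = 328/2 = 164

AM = 164


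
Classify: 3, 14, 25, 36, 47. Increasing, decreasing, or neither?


Differences: 11, 11, 11, 11
All differences > 0 → strictly INCREASING

Monotonically increasing
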